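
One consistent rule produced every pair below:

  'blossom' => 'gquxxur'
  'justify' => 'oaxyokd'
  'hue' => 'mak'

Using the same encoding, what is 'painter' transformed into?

ugosykw

Vowels shift forward by 6 and consonants shift forward by 5.
On painter: p(cons)+5=u, a(vowel)+6=g, i(vowel)+6=o, n(cons)+5=s, t(cons)+5=y, e(vowel)+6=k, r(cons)+5=w.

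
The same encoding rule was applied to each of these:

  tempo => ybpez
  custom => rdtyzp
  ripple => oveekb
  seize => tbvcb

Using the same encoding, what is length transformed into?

kbulyq

t(19)→y(24) and e(4)→b(1) fit y≡5x+7 (mod 26); the inverse of 5 mod 26 is 21. Each letter's alphabet position (a=0..z=25) is mapped through 5·x+7 mod 26 — an affine cipher.
For length: l(11)→5·11+7≡10=k; e(4)→5·4+7≡1=b; n(13)→5·13+7≡20=u; g(6)→5·6+7≡11=l; t(19)→5·19+7≡24=y; h(7)→5·7+7≡16=q (all mod 26).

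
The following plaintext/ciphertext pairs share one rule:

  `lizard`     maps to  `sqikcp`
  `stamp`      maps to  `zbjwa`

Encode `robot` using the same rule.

ywkye

In lizard: l→s is +7, i→q is +8, z→i is +9, a→k is +10 — the shift increases by 1 each position. The shift increases by 1 at each position, starting from +7: 7, 8, 9, ….
On robot: r+7=y, o+8=w, b+9=k, o+10=y, t+11=e.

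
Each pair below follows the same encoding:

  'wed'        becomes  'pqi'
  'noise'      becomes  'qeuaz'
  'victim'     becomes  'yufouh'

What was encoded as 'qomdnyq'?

embrace

The output letters match the input read backwards, each shifted +12: wed reversed is dew. The word is reversed, then every letter is shifted forward by 12.
Decoding qomdnyq: shift back: q−12=e, o−12=c, m−12=a, d−12=r, n−12=b, y−12=m, q−12=e → ecarbme; then reverse → embrace.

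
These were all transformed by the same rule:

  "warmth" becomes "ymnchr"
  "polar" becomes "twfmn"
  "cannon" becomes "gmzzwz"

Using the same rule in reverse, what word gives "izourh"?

knight

This is an affine cipher: with a=0,…,z=25, each position x becomes (23x+12) mod 26.
Reversing it on izourh: i(8)→17·(8−12)≡10=k; z(25)→17·(25−12)≡13=n; o(14)→17·(14−12)≡8=i; u(20)→17·(20−12)≡6=g; r(17)→17·(17−12)≡7=h; h(7)→17·(7−12)≡19=t (all mod 26).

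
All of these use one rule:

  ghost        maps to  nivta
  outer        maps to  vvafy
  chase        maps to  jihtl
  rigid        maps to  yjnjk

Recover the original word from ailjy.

Shifts by position in ghost: pos 0: g→n (+7), pos 1: h→i (+1), pos 2: o→v (+7), pos 3: s→t (+1) — repeating every 2. It's a Vigenère-style cipher with numeric key [7,1]: position i shifts by key[i mod 2].
Reversing it on ailjy: a−7=t, i−1=h, l−7=e, j−1=i, y−7=r.

their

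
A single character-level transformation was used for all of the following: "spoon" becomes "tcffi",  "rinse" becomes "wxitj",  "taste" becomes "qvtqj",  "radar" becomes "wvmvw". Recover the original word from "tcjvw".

spear

s(18)→t(19) and p(15)→c(2) fit y≡23x+21 (mod 26); the inverse of 23 mod 26 is 17. This is an affine cipher: with a=0,…,z=25, each position x becomes (23x+21) mod 26.
Reversing it on tcjvw: t(19)→17·(19−21)≡18=s; c(2)→17·(2−21)≡15=p; j(9)→17·(9−21)≡4=e; v(21)→17·(21−21)≡0=a; w(22)→17·(22−21)≡17=r (all mod 26).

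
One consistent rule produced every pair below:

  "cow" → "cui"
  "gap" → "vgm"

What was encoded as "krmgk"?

eagle

Read the word backwards and shift each letter +6.
Reversing it on krmgk: shift back: k−6=e, r−6=l, m−6=g, g−6=a, k−6=e → elgae; then reverse → eagle.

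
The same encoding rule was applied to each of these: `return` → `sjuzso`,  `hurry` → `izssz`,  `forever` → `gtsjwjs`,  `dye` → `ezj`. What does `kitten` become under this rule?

Two shifts are in play — +5 for a/e/i/o/u, +1 for every other letter.
For kitten: k(cons)+1=l, i(vowel)+5=n, t(cons)+1=u, t(cons)+1=u, e(vowel)+5=j, n(cons)+1=o.

lnuujo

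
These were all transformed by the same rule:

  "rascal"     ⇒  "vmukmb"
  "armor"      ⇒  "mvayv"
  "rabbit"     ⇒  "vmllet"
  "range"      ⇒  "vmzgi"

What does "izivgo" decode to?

This is an affine cipher: with a=0,…,z=25, each position x becomes (25x+12) mod 26.
Reversing it on izivgo: i(8)→25·(8−12)≡4=e; z(25)→25·(25−12)≡13=n; i(8)→25·(8−12)≡4=e; v(21)→25·(21−12)≡17=r; g(6)→25·(6−12)≡6=g; o(14)→25·(14−12)≡24=y (all mod 26).

energy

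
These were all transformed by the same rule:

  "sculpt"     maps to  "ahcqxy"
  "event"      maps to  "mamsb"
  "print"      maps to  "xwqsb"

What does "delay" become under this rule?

ljtfg

Shifts by position in sculpt: pos 0: s→a (+8), pos 1: c→h (+5), pos 2: u→c (+8), pos 3: l→q (+5) — repeating every 2. It's a Vigenère-style cipher with numeric key [8,5]: position i shifts by key[i mod 2].
For delay: d+8=l, e+5=j, l+8=t, a+5=f, y+8=g.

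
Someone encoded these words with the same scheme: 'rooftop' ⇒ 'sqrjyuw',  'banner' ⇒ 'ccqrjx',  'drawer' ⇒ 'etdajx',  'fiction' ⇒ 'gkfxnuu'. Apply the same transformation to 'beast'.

cgdwy

In rooftop: r→s is +1, o→q is +2, o→r is +3, f→j is +4 — the shift increases by 1 each position. Each letter shifts forward by (position + 1), i.e. 1, 2, 3, … — the shift grows by one for each successive letter.
On beast: b+1=c, e+2=g, a+3=d, s+4=w, t+5=y.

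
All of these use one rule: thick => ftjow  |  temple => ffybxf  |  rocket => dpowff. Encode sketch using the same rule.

ewffot

Vowels shift forward by 1 and consonants shift forward by 12.
On sketch: s(cons)+12=e, k(cons)+12=w, e(vowel)+1=f, t(cons)+12=f, c(cons)+12=o, h(cons)+12=t.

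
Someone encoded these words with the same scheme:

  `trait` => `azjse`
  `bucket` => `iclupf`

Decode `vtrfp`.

Letter i (0-indexed) is shifted by i+7, so successive shifts are 7, 8, 9, ….
Undoing it on vtrfp: v−7=o, t−8=l, r−9=i, f−10=v, p−11=e.

olive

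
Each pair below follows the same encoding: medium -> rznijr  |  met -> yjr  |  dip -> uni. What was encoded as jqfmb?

The output letters match the input read backwards, each shifted +5: medium reversed is muidem. The word is reversed, then every letter is shifted forward by 5.
Reversing it on jqfmb: shift back: j−5=e, q−5=l, f−5=a, m−5=h, b−5=w → elahw; then reverse → whale.

whale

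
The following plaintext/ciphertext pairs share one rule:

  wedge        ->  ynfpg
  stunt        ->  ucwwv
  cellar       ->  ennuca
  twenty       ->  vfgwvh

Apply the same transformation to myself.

ohunno

Shifts by position in wedge: pos 0: w→y (+2), pos 1: e→n (+9), pos 2: d→f (+2), pos 3: g→p (+9) — repeating every 2. A repeating key of period 2 is used — shifts +2, +9 over and over.
Applying it to myself: m+2=o, y+9=h, s+2=u, e+9=n, l+2=n, f+9=o.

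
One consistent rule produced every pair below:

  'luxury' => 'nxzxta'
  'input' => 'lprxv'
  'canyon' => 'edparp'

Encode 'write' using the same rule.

ytlvh

The shift depends on letter class: consonant l→n is +2, but vowel u→x is +3. Vowels shift forward by 3 and consonants shift forward by 2.
On write: w(cons)+2=y, r(cons)+2=t, i(vowel)+3=l, t(cons)+2=v, e(vowel)+3=h.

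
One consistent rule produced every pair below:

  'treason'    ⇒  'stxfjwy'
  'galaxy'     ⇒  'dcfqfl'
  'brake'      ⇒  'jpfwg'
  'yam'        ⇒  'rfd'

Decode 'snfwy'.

train

The output letters match the input read backwards, each shifted +5: treason reversed is nosaert. The word is reversed, then every letter is shifted forward by 5.
Undoing it on snfwy: shift back: s−5=n, n−5=i, f−5=a, w−5=r, y−5=t → niart; then reverse → train.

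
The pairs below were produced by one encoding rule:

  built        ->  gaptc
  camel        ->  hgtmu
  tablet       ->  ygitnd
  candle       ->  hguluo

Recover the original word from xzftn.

In built: b→g is +5, u→a is +6, i→p is +7, l→t is +8 — the shift increases by 1 each position. The shift increases by 1 at each position, starting from +5: 5, 6, 7, ….
Reversing it on xzftn: x−5=s, z−6=t, f−7=y, t−8=l, n−9=e.

style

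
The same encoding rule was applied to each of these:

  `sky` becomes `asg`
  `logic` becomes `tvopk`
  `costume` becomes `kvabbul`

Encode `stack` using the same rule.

The shift depends on letter class: consonant s→a is +8, but vowel o→v is +7. Two shifts are in play — +7 for a/e/i/o/u, +8 for every other letter.
On stack: s(cons)+8=a, t(cons)+8=b, a(vowel)+7=h, c(cons)+8=k, k(cons)+8=s.

abhks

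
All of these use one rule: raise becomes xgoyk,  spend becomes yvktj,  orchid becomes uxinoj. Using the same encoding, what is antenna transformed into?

gtzkttg

Compare letters: r→x is +6, a→g is +6, i→o is +6 — a constant shift. This is a Caesar cipher with shift 6.
Applying it to antenna: a+6=g, n+6=t, t+6=z, e+6=k, n+6=t, n+6=t, a+6=g.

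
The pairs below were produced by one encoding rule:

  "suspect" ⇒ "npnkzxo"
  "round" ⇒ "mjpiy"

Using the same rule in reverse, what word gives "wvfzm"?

baker

Compare letters: s→n is +21, u→p is +21, s→n is +21 — a constant shift. Each letter is shifted forward by 21 in the alphabet (a Caesar shift of +21).
Undoing it on wvfzm: w−21=b, v−21=a, f−21=k, z−21=e, m−21=r.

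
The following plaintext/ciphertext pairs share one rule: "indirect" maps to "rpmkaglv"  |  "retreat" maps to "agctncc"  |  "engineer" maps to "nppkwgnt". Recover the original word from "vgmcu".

medal

Shifts by position in indirect: pos 0: i→r (+9), pos 1: n→p (+2), pos 2: d→m (+9), pos 3: i→k (+2) — repeating every 2. It's a Vigenère-style cipher with numeric key [9,2]: position i shifts by key[i mod 2].
Undoing it on vgmcu: v−9=m, g−2=e, m−9=d, c−2=a, u−9=l.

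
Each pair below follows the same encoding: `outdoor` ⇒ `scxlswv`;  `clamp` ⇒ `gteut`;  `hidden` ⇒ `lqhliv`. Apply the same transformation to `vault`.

Shifts by position in outdoor: pos 0: o→s (+4), pos 1: u→c (+8), pos 2: t→x (+4), pos 3: d→l (+8) — repeating every 2. The shifts repeat in a cycle of length 2: positions 0,1,… shift by +4, +8, then the pattern repeats.
On vault: v+4=z, a+8=i, u+4=y, l+8=t, t+4=x.

ziytx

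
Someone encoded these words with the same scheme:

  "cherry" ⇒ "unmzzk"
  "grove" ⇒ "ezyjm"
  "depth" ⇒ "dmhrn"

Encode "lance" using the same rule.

xcpum

Each letter's alphabet position (a=0..z=25) is mapped through 9·x+2 mod 26 — an affine cipher.
For lance: l(11)→9·11+2≡23=x; a(0)→9·0+2≡2=c; n(13)→9·13+2≡15=p; c(2)→9·2+2≡20=u; e(4)→9·4+2≡12=m (all mod 26).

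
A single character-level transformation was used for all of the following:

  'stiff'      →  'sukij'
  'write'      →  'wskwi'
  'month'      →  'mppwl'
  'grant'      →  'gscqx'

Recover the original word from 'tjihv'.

tiger

In stiff: s→s is +0, t→u is +1, i→k is +2, f→i is +3 — the shift increases by 1 each position. The shift increases by 1 at each position, starting from +0: 0, 1, 2, ….
Undoing it on tjihv: t−0=t, j−1=i, i−2=g, h−3=e, v−4=r.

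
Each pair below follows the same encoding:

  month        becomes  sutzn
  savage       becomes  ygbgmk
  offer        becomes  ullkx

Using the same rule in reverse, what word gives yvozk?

spite

Compare letters: m→s is +6, o→u is +6, n→t is +6 — a constant shift. Every letter moves 6 places later in the alphabet, wrapping around z→a.
Undoing it on yvozk: y−6=s, v−6=p, o−6=i, z−6=t, k−6=e.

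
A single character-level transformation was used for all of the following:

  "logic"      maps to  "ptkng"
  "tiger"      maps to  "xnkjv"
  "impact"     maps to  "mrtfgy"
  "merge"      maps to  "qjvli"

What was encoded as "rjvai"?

Shifts by position in logic: pos 0: l→p (+4), pos 1: o→t (+5), pos 2: g→k (+4), pos 3: i→n (+5) — repeating every 2. The shifts repeat in a cycle of length 2: positions 0,1,… shift by +4, +5, then the pattern repeats.
Undoing it on rjvai: r−4=n, j−5=e, v−4=r, a−5=v, i−4=e.

nerve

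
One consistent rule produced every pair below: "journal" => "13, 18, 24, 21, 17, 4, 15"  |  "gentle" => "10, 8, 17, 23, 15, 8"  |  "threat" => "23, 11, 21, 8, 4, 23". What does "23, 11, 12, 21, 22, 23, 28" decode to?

thirsty

Letters become their 1-based position plus 3 (so a→4, b→5, …).
Undoing it on 23, 11, 12, 21, 22, 23, 28: 23→(23−3)÷1=20=t, 11→(11−3)÷1=8=h, 12→(12−3)÷1=9=i, 21→(21−3)÷1=18=r, 22→(22−3)÷1=19=s, 23→(23−3)÷1=20=t, 28→(28−3)÷1=25=y.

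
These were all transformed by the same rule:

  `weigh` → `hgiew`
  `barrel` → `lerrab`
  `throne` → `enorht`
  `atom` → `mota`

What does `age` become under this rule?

The output letters match the input read backwards: weigh reversed is hgiew. The word is simply reversed.
For age: reverse → ega.

ega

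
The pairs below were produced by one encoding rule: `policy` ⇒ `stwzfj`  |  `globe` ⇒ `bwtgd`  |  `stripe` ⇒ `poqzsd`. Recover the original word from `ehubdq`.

danger

p(15)→s(18) and o(14)→t(19) fit y≡25x+7 (mod 26); the inverse of 25 mod 26 is 25. Each letter's alphabet position (a=0..z=25) is mapped through 25·x+7 mod 26 — an affine cipher.
Decoding ehubdq: e(4)→25·(4−7)≡3=d; h(7)→25·(7−7)≡0=a; u(20)→25·(20−7)≡13=n; b(1)→25·(1−7)≡6=g; d(3)→25·(3−7)≡4=e; q(16)→25·(16−7)≡17=r (all mod 26).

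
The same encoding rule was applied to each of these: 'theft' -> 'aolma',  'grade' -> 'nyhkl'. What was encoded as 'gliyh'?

zebra

Compare letters: t→a is +7, h→o is +7, e→l is +7 — a constant shift. This is a Caesar cipher with shift 7.
Undoing it on gliyh: g−7=z, l−7=e, i−7=b, y−7=r, h−7=a.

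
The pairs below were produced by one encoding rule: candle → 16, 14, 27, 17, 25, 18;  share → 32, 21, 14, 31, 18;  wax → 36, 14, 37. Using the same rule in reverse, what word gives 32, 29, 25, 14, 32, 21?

Each letter is replaced by its alphabet position (a=1..z=26) + 13.
Reversing it on 32, 29, 25, 14, 32, 21: 32→(32−13)÷1=19=s, 29→(29−13)÷1=16=p, 25→(25−13)÷1=12=l, 14→(14−13)÷1=1=a, 32→(32−13)÷1=19=s, 21→(21−13)÷1=8=h.

splash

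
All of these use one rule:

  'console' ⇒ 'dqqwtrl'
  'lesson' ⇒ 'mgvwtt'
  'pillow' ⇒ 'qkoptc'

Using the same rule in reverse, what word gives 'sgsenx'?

repair

Each letter shifts forward by (position + 1), i.e. 1, 2, 3, … — the shift grows by one for each successive letter.
Undoing it on sgsenx: s−1=r, g−2=e, s−3=p, e−4=a, n−5=i, x−6=r.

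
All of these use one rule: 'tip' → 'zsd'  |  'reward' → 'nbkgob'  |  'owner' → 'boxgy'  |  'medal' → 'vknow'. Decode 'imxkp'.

Two steps: reverse the string, then apply a Caesar shift of +10.
Decoding imxkp: shift back: i−10=y, m−10=c, x−10=n, k−10=a, p−10=f → ycnaf; then reverse → fancy.

fancy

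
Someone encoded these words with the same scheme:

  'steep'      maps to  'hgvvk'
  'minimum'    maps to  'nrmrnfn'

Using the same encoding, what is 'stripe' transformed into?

hgirkv

Each letter is replaced by its mirror in the alphabet: a↔z, b↔y, c↔x, and so on (the Atbash cipher).
For stripe: s↔h, t↔g, r↔i, i↔r, p↔k, e↔v.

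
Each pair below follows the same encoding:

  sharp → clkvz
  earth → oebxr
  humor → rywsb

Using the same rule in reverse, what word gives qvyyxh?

ground

A repeating key of period 2 is used — shifts +10, +4 over and over.
Decoding qvyyxh: q−10=g, v−4=r, y−10=o, y−4=u, x−10=n, h−4=d.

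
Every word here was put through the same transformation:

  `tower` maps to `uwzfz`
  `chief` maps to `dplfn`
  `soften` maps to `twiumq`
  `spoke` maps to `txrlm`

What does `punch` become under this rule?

qcqdp

Shifts by position in tower: pos 0: t→u (+1), pos 1: o→w (+8), pos 2: w→z (+3), pos 3: e→f (+1), pos 4: r→z (+8) — repeating every 3. It's a Vigenère-style cipher with numeric key [1,8,3]: position i shifts by key[i mod 3].
Applying it to punch: p+1=q, u+8=c, n+3=q, c+1=d, h+8=p.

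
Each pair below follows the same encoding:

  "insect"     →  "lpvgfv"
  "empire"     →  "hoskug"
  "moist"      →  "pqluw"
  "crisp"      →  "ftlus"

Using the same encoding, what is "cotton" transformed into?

fqwvrp

The shifts repeat in a cycle of length 2: positions 0,1,… shift by +3, +2, then the pattern repeats.
Applying it to cotton: c+3=f, o+2=q, t+3=w, t+2=v, o+3=r, n+2=p.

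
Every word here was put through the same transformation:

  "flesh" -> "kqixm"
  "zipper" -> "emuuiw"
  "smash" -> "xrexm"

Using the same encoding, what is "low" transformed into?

The shift depends on letter class: consonant f→k is +5, but vowel e→i is +4. The rule splits by letter class: vowels +4, consonants +5.
For low: l(cons)+5=q, o(vowel)+4=s, w(cons)+5=b.

qsb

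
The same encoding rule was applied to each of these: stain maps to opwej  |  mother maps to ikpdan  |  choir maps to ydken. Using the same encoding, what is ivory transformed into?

Compare letters: s→o is +22, t→p is +22, a→w is +22 — a constant shift. It's a constant shift of +22 (ROT22).
Applying it to ivory: i+22=e, v+22=r, o+22=k, r+22=n, y+22=u.

erknu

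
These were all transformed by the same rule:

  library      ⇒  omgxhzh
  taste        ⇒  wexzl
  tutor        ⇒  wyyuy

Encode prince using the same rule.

In library: l→o is +3, i→m is +4, b→g is +5, r→x is +6 — the shift increases by 1 each position. The shift increases by 1 at each position, starting from +3: 3, 4, 5, ….
For prince: p+3=s, r+4=v, i+5=n, n+6=t, c+7=j, e+8=m.

svntjm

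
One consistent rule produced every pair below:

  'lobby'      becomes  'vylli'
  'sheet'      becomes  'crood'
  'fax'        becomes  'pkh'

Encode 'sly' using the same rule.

cvi

Compare letters: l→v is +10, o→y is +10, b→l is +10 — a constant shift. Each letter is shifted forward by 10 in the alphabet (a Caesar shift of +10).
Applying it to sly: s+10=c, l+10=v, y+10=i.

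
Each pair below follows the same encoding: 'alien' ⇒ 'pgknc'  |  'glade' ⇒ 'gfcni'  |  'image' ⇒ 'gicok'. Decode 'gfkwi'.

guide

The output letters match the input read backwards, each shifted +2: alien reversed is neila. The word is reversed, then every letter is shifted forward by 2.
Decoding gfkwi: shift back: g−2=e, f−2=d, k−2=i, w−2=u, i−2=g → ediug; then reverse → guide.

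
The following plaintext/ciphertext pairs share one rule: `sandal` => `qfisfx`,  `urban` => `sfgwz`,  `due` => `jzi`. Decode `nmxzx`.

sushi

The word is reversed, then every letter is shifted forward by 5.
Decoding nmxzx: shift back: n−5=i, m−5=h, x−5=s, z−5=u, x−5=s → ihsus; then reverse → sushi.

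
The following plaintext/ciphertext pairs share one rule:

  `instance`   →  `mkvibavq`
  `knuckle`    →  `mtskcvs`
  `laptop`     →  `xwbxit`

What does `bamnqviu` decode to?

The output letters match the input read backwards, each shifted +8: instance reversed is ecnatsni. Read the word backwards and shift each letter +8.
Reversing it on bamnqviu: shift back: b−8=t, a−8=s, m−8=e, n−8=f, q−8=i, v−8=n, i−8=a, u−8=m → tsefinam; then reverse → manifest.

manifest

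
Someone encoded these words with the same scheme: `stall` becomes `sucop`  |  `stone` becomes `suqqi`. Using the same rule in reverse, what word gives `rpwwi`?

Each letter shifts forward by its position index (0, 1, 2, …) — the shift grows by one for each successive letter.
Reversing it on rpwwi: r−0=r, p−1=o, w−2=u, w−3=t, i−4=e.

route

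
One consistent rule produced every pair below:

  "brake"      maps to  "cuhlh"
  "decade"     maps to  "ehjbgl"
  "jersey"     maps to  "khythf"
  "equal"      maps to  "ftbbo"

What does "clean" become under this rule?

dolbq

Shifts by position in brake: pos 0: b→c (+1), pos 1: r→u (+3), pos 2: a→h (+7), pos 3: k→l (+1), pos 4: e→h (+3) — repeating every 3. It's a Vigenère-style cipher with numeric key [1,3,7]: position i shifts by key[i mod 3].
On clean: c+1=d, l+3=o, e+7=l, a+1=b, n+3=q.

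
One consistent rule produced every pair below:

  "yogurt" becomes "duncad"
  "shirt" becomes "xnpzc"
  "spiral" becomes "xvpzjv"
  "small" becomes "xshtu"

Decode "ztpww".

In yogurt: y→d is +5, o→u is +6, g→n is +7, u→c is +8 — the shift increases by 1 each position. Letter i (0-indexed) is shifted by i+5, so successive shifts are 5, 6, 7, ….
Undoing it on ztpww: z−5=u, t−6=n, p−7=i, w−8=o, w−9=n.

union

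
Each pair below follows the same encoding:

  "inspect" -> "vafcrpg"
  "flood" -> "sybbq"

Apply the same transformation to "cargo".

Each letter is shifted forward by 13 in the alphabet (a Caesar shift of +13).
For cargo: c+13=p, a+13=n, r+13=e, g+13=t, o+13=b.

pnetb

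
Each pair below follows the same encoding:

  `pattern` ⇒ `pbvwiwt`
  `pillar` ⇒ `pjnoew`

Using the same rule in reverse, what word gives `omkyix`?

In pattern: p→p is +0, a→b is +1, t→v is +2, t→w is +3 — the shift increases by 1 each position. Letter i (0-indexed) is shifted by i+0, so successive shifts are 0, 1, 2, ….
Undoing it on omkyix: o−0=o, m−1=l, k−2=i, y−3=v, i−4=e, x−5=s.

olives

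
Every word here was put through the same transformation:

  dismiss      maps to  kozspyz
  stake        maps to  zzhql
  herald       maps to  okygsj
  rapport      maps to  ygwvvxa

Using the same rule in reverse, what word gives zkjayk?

Shifts by position in dismiss: pos 0: d→k (+7), pos 1: i→o (+6), pos 2: s→z (+7), pos 3: m→s (+6) — repeating every 2. It's a Vigenère-style cipher with numeric key [7,6]: position i shifts by key[i mod 2].
Undoing it on zkjayk: z−7=s, k−6=e, j−7=c, a−6=u, y−7=r, k−6=e.

secure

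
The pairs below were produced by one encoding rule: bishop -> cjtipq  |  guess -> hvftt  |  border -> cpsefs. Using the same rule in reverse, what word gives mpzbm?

loyal

Compare letters: b→c is +1, i→j is +1, s→t is +1 — a constant shift. This is a Caesar cipher with shift 1.
Decoding mpzbm: m−1=l, p−1=o, z−1=y, b−1=a, m−1=l.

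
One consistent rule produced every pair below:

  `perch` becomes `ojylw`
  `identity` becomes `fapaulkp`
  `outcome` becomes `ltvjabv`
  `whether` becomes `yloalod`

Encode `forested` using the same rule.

The word is reversed, then every letter is shifted forward by 7.
Applying it to forested: reverse → detserof; then shift: d+7=k, e+7=l, t+7=a, s+7=z, e+7=l, r+7=y, o+7=v, f+7=m.

klazlyvm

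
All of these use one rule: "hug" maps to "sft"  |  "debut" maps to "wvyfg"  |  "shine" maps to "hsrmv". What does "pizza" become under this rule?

kraaz

Each pair mirrors across the alphabet (h↔s, u↔f, g↔t): positions sum to 25. Letters are reflected about the middle of the alphabet (position → 25−position): Atbash.
On pizza: p↔k, i↔r, z↔a, z↔a, a↔z.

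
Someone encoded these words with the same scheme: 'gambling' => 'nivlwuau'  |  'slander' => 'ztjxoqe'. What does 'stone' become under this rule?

Each letter shifts forward by (position + 7), i.e. 7, 8, 9, … — the shift grows by one for each successive letter.
For stone: s+7=z, t+8=b, o+9=x, n+10=x, e+11=p.

zbxxp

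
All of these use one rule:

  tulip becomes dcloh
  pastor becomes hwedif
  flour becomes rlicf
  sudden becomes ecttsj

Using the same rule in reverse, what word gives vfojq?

t(19)→d(3) and u(20)→c(2) fit y≡25x+22 (mod 26); the inverse of 25 mod 26 is 25. Each letter's alphabet position (a=0..z=25) is mapped through 25·x+22 mod 26 — an affine cipher.
Undoing it on vfojq: v(21)→25·(21−22)≡1=b; f(5)→25·(5−22)≡17=r; o(14)→25·(14−22)≡8=i; j(9)→25·(9−22)≡13=n; q(16)→25·(16−22)≡6=g (all mod 26).

bring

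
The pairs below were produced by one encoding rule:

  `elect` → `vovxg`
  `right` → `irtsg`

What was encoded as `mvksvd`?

Each pair mirrors across the alphabet (e↔v, l↔o, e↔v): positions sum to 25. This is the alphabet-reversal cipher (Atbash): a becomes z, b becomes y, etc.
Decoding mvksvd: m↔n, v↔e, k↔p, s↔h, v↔e, d↔w.

nephew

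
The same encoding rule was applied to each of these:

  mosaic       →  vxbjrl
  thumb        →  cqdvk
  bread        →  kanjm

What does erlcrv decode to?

victim

Each letter is shifted forward by 9 in the alphabet (a Caesar shift of +9).
Decoding erlcrv: e−9=v, r−9=i, l−9=c, c−9=t, r−9=i, v−9=m.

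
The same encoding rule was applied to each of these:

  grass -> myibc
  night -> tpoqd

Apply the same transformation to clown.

iswfx

Letter i (0-indexed) is shifted by i+6, so successive shifts are 6, 7, 8, ….
Applying it to clown: c+6=i, l+7=s, o+8=w, w+9=f, n+10=x.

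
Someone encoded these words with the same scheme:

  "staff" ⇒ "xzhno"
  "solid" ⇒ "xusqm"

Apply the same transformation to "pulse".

In staff: s→x is +5, t→z is +6, a→h is +7, f→n is +8 — the shift increases by 1 each position. Each letter shifts forward by (position + 5), i.e. 5, 6, 7, … — the shift grows by one for each successive letter.
On pulse: p+5=u, u+6=a, l+7=s, s+8=a, e+9=n.

uasan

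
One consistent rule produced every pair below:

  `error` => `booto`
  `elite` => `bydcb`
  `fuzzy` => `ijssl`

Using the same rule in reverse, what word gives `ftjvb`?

mouse

Each letter's alphabet position (a=0..z=25) is mapped through 7·x+25 mod 26 — an affine cipher.
Reversing it on ftjvb: f(5)→15·(5−25)≡12=m; t(19)→15·(19−25)≡14=o; j(9)→15·(9−25)≡20=u; v(21)→15·(21−25)≡18=s; b(1)→15·(1−25)≡4=e (all mod 26).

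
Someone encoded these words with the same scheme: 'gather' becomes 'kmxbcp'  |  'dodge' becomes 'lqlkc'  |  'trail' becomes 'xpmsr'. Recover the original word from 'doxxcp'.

g(6)→k(10) and a(0)→m(12) fit y≡17x+12 (mod 26); the inverse of 17 mod 26 is 23. Treating letters as 0–25, the rule is x ↦ 17x + 12 (mod 26).
Reversing it on doxxcp: d(3)→23·(3−12)≡1=b; o(14)→23·(14−12)≡20=u; x(23)→23·(23−12)≡19=t; x(23)→23·(23−12)≡19=t; c(2)→23·(2−12)≡4=e; p(15)→23·(15−12)≡17=r (all mod 26).

butter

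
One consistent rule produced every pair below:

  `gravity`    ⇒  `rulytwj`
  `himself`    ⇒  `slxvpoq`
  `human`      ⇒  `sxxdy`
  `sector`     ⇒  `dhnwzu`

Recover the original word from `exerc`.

tutor

Shifts by position in gravity: pos 0: g→r (+11), pos 1: r→u (+3), pos 2: a→l (+11), pos 3: v→y (+3) — repeating every 2. It's a Vigenère-style cipher with numeric key [11,3]: position i shifts by key[i mod 2].
Undoing it on exerc: e−11=t, x−3=u, e−11=t, r−3=o, c−11=r.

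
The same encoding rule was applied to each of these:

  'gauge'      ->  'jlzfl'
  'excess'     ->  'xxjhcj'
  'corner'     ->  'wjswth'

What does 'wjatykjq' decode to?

Two steps: reverse the string, then apply a Caesar shift of +5.
Decoding wjatykjq: shift back: w−5=r, j−5=e, a−5=v, t−5=o, y−5=t, k−5=f, j−5=e, q−5=l → revotfel; then reverse → leftover.

leftover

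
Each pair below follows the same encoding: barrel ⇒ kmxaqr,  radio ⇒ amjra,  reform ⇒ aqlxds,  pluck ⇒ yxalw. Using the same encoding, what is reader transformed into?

aqgmqx

Shifts by position in barrel: pos 0: b→k (+9), pos 1: a→m (+12), pos 2: r→x (+6), pos 3: r→a (+9), pos 4: e→q (+12), pos 5: l→r (+6) — repeating every 3. The shifts repeat in a cycle of length 3: positions 0,1,… shift by +9, +12, +6, then the pattern repeats.
Applying it to reader: r+9=a, e+12=q, a+6=g, d+9=m, e+12=q, r+6=x.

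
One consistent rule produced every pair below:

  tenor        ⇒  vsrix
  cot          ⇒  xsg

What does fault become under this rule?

xpyej

Read the word backwards and shift each letter +4.
For fault: reverse → tluaf; then shift: t+4=x, l+4=p, u+4=y, a+4=e, f+4=j.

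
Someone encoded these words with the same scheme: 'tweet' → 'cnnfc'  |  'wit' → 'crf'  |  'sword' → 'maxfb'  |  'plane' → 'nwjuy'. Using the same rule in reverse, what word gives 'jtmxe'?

The output letters match the input read backwards, each shifted +9: tweet reversed is teewt. Read the word backwards and shift each letter +9.
Undoing it on jtmxe: shift back: j−9=a, t−9=k, m−9=d, x−9=o, e−9=v → akdov; then reverse → vodka.

vodka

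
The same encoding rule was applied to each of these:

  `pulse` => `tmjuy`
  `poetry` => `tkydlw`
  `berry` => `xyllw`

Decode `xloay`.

p(15)→t(19) and u(20)→m(12) fit y≡9x+14 (mod 26); the inverse of 9 mod 26 is 3. This is an affine cipher: with a=0,…,z=25, each position x becomes (9x+14) mod 26.
Reversing it on xloay: x(23)→3·(23−14)≡1=b; l(11)→3·(11−14)≡17=r; o(14)→3·(14−14)≡0=a; a(0)→3·(0−14)≡10=k; y(24)→3·(24−14)≡4=e (all mod 26).

brake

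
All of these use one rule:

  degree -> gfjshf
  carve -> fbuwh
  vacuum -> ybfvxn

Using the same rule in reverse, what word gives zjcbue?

Shifts by position in degree: pos 0: d→g (+3), pos 1: e→f (+1), pos 2: g→j (+3), pos 3: r→s (+1) — repeating every 2. A repeating key of period 2 is used — shifts +3, +1 over and over.
Decoding zjcbue: z−3=w, j−1=i, c−3=z, b−1=a, u−3=r, e−1=d.

wizard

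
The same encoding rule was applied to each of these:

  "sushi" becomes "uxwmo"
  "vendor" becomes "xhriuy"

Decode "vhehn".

teach

In sushi: s→u is +2, u→x is +3, s→w is +4, h→m is +5 — the shift increases by 1 each position. The shift increases by 1 at each position, starting from +2: 2, 3, 4, ….
Undoing it on vhehn: v−2=t, h−3=e, e−4=a, h−5=c, n−6=h.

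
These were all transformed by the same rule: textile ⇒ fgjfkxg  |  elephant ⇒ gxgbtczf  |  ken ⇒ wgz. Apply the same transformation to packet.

The shift depends on letter class: consonant t→f is +12, but vowel e→g is +2. Vowels shift forward by 2 and consonants shift forward by 12.
Applying it to packet: p(cons)+12=b, a(vowel)+2=c, c(cons)+12=o, k(cons)+12=w, e(vowel)+2=g, t(cons)+12=f.

bcowgf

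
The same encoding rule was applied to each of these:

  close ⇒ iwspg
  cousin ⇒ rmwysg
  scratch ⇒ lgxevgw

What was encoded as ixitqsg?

compete

Two steps: reverse the string, then apply a Caesar shift of +4.
Decoding ixitqsg: shift back: i−4=e, x−4=t, i−4=e, t−4=p, q−4=m, s−4=o, g−4=c → etepmoc; then reverse → compete.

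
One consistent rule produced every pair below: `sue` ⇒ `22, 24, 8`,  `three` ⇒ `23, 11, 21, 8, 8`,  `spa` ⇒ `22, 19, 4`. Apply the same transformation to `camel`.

6, 4, 16, 8, 15

Each letter is replaced by its alphabet position (a=1..z=26) + 3.
On camel: c=3→6, a=1→4, m=13→16, e=5→8, l=12→15.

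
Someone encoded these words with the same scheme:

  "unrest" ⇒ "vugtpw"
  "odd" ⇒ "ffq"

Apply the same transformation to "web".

dgy

Two steps: reverse the string, then apply a Caesar shift of +2.
For web: reverse → bew; then shift: b+2=d, e+2=g, w+2=y.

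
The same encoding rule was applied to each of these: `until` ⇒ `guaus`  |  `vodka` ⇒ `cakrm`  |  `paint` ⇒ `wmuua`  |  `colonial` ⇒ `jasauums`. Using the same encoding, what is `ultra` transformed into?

gsaym

The rule splits by letter class: vowels +12, consonants +7.
On ultra: u(vowel)+12=g, l(cons)+7=s, t(cons)+7=a, r(cons)+7=y, a(vowel)+12=m.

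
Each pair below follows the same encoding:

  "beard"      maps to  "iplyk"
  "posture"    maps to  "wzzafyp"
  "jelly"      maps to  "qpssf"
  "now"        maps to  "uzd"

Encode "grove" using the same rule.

Two shifts are in play — +11 for a/e/i/o/u, +7 for every other letter.
On grove: g(cons)+7=n, r(cons)+7=y, o(vowel)+11=z, v(cons)+7=c, e(vowel)+11=p.

nyzcp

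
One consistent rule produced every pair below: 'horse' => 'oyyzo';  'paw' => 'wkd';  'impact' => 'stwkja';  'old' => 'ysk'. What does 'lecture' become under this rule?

sojaeyo

The shift depends on letter class: consonant h→o is +7, but vowel o→y is +10. Vowels shift forward by 10 and consonants shift forward by 7.
For lecture: l(cons)+7=s, e(vowel)+10=o, c(cons)+7=j, t(cons)+7=a, u(vowel)+10=e, r(cons)+7=y, e(vowel)+10=o.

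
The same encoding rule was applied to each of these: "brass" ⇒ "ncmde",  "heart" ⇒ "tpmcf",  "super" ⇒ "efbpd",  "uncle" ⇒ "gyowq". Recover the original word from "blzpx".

panel

Shifts by position in brass: pos 0: b→n (+12), pos 1: r→c (+11), pos 2: a→m (+12), pos 3: s→d (+11) — repeating every 2. A repeating key of period 2 is used — shifts +12, +11 over and over.
Undoing it on blzpx: b−12=p, l−11=a, z−12=n, p−11=e, x−12=l.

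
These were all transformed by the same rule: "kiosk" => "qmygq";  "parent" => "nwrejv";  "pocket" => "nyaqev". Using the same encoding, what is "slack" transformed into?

k(10)→q(16) and i(8)→m(12) fit y≡15x+22 (mod 26); the inverse of 15 mod 26 is 7. Treating letters as 0–25, the rule is x ↦ 15x + 22 (mod 26).
For slack: s(18)→15·18+22≡6=g; l(11)→15·11+22≡5=f; a(0)→15·0+22≡22=w; c(2)→15·2+22≡0=a; k(10)→15·10+22≡16=q (all mod 26).

gfwaq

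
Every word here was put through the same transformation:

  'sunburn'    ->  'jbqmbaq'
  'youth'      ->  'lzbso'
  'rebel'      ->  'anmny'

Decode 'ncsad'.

s(18)→j(9) and u(20)→b(1) fit y≡9x+3 (mod 26); the inverse of 9 mod 26 is 3. Treating letters as 0–25, the rule is x ↦ 9x + 3 (mod 26).
Decoding ncsad: n(13)→3·(13−3)≡4=e; c(2)→3·(2−3)≡23=x; s(18)→3·(18−3)≡19=t; a(0)→3·(0−3)≡17=r; d(3)→3·(3−3)≡0=a (all mod 26).

extra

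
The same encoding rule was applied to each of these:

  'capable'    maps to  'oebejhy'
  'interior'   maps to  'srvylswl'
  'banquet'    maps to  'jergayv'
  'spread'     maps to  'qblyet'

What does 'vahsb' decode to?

tulip

Treating letters as 0–25, the rule is x ↦ 5x + 4 (mod 26).
Undoing it on vahsb: v(21)→21·(21−4)≡19=t; a(0)→21·(0−4)≡20=u; h(7)→21·(7−4)≡11=l; s(18)→21·(18−4)≡8=i; b(1)→21·(1−4)≡15=p (all mod 26).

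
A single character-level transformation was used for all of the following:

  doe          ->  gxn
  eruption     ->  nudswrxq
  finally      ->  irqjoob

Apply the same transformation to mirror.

pruuxu

The shift depends on letter class: consonant d→g is +3, but vowel o→x is +9. Vowels shift forward by 9 and consonants shift forward by 3.
On mirror: m(cons)+3=p, i(vowel)+9=r, r(cons)+3=u, r(cons)+3=u, o(vowel)+9=x, r(cons)+3=u.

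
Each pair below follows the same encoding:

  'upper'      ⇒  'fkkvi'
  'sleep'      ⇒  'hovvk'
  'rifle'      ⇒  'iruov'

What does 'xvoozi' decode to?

cellar

Letters are reflected about the middle of the alphabet (position → 25−position): Atbash.
Undoing it on xvoozi: x↔c, v↔e, o↔l, o↔l, z↔a, i↔r.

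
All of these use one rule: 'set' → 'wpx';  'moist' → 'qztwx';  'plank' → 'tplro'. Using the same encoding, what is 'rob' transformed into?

The rule splits by letter class: vowels +11, consonants +4.
On rob: r(cons)+4=v, o(vowel)+11=z, b(cons)+4=f.

vzf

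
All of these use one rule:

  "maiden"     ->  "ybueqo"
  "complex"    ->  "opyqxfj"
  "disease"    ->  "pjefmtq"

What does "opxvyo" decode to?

column

Shifts by position in maiden: pos 0: m→y (+12), pos 1: a→b (+1), pos 2: i→u (+12), pos 3: d→e (+1) — repeating every 2. The shifts repeat in a cycle of length 2: positions 0,1,… shift by +12, +1, then the pattern repeats.
Reversing it on opxvyo: o−12=c, p−1=o, x−12=l, v−1=u, y−12=m, o−1=n.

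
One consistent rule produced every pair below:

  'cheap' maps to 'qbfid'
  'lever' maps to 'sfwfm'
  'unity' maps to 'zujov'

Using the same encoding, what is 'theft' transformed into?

The output letters match the input read backwards, each shifted +1: cheap reversed is paehc. The word is reversed, then every letter is shifted forward by 1.
Applying it to theft: reverse → tfeht; then shift: t+1=u, f+1=g, e+1=f, h+1=i, t+1=u.

ugfiu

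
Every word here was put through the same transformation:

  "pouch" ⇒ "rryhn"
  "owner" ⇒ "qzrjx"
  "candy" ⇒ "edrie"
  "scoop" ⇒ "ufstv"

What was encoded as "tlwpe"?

The shift increases by 1 at each position, starting from +2: 2, 3, 4, ….
Decoding tlwpe: t−2=r, l−3=i, w−4=s, p−5=k, e−6=y.

risky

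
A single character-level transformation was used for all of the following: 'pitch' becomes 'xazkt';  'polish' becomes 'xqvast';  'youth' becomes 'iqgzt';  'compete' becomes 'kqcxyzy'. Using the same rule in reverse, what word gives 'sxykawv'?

special

p(15)→x(23) and i(8)→a(0) fit y≡7x+22 (mod 26); the inverse of 7 mod 26 is 15. This is an affine cipher: with a=0,…,z=25, each position x becomes (7x+22) mod 26.
Decoding sxykawv: s(18)→15·(18−22)≡18=s; x(23)→15·(23−22)≡15=p; y(24)→15·(24−22)≡4=e; k(10)→15·(10−22)≡2=c; a(0)→15·(0−22)≡8=i; w(22)→15·(22−22)≡0=a; v(21)→15·(21−22)≡11=l (all mod 26).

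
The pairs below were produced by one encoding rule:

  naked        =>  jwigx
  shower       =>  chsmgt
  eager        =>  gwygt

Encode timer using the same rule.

Each letter's alphabet position (a=0..z=25) is mapped through 9·x+22 mod 26 — an affine cipher.
Applying it to timer: t(19)→9·19+22≡11=l; i(8)→9·8+22≡16=q; m(12)→9·12+22≡0=a; e(4)→9·4+22≡6=g; r(17)→9·17+22≡19=t (all mod 26).

lqagt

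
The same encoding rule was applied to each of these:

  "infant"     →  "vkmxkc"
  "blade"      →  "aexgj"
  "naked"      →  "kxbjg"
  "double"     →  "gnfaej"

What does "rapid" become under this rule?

wxqvg

i(8)→v(21) and n(13)→k(10) fit y≡3x+23 (mod 26); the inverse of 3 mod 26 is 9. Treating letters as 0–25, the rule is x ↦ 3x + 23 (mod 26).
For rapid: r(17)→3·17+23≡22=w; a(0)→3·0+23≡23=x; p(15)→3·15+23≡16=q; i(8)→3·8+23≡21=v; d(3)→3·3+23≡6=g (all mod 26).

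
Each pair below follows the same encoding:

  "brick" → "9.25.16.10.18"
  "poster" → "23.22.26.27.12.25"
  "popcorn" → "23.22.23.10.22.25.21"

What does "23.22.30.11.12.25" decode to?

powder

The number is (letter's place in the alphabet, a=1) + 7.
Reversing it on 23.22.30.11.12.25: 23→(23−7)÷1=16=p, 22→(22−7)÷1=15=o, 30→(30−7)÷1=23=w, 11→(11−7)÷1=4=d, 12→(12−7)÷1=5=e, 25→(25−7)÷1=18=r.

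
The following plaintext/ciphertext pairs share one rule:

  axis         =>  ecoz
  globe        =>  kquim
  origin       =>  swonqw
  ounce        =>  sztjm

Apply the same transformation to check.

In axis: a→e is +4, x→c is +5, i→o is +6, s→z is +7 — the shift increases by 1 each position. Letter i (0-indexed) is shifted by i+4, so successive shifts are 4, 5, 6, ….
For check: c+4=g, h+5=m, e+6=k, c+7=j, k+8=s.

gmkjs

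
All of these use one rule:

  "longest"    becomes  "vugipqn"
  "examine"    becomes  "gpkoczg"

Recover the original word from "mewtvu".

The output letters match the input read backwards, each shifted +2: longest reversed is tsegnol. The word is reversed, then every letter is shifted forward by 2.
Reversing it on mewtvu: shift back: m−2=k, e−2=c, w−2=u, t−2=r, v−2=t, u−2=s → kcurts; then reverse → struck.

struck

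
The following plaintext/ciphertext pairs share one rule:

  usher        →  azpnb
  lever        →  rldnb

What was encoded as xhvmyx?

In usher: u→a is +6, s→z is +7, h→p is +8, e→n is +9 — the shift increases by 1 each position. The shift increases by 1 at each position, starting from +6: 6, 7, 8, ….
Reversing it on xhvmyx: x−6=r, h−7=a, v−8=n, m−9=d, y−10=o, x−11=m.

random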